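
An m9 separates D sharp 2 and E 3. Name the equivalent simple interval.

m2

Subtracting seven from the interval number removes an octave: 9 − 7 = 2.
That makes a minor ninth a compound minor second — an octave plus a minor second.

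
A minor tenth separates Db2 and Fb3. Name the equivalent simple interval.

Take out an octave (7 from the number): 10 − 7 = 3.
So a minor tenth is an octave plus a minor third. The quality is unchanged.

minor third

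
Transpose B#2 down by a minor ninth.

Counting two letter names plus an octave down from B lands on A.
Moving 13 semitones down from B#2 (the size of a minor ninth) reaches A##1.

A##1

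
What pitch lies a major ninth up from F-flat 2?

G-flat 3

Two letters up from F (plus an octave) reaches G.
A major ninth is 14 semitones; 14 semitones up from Fb2 gives Gb3.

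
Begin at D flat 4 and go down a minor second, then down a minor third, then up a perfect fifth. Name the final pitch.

E 4

Db4 down a minor second → C4 (1 semitone).
C4 down a minor third → A3 (3 semitones).
Up a perfect fifth from A3: E4 (7 semitones up).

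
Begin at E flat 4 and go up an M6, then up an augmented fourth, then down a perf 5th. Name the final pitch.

B 4

Eb4 up a major sixth → C5 (9 semitones).
An augmented fourth up from C5 is F#5.
Down a perfect fifth from F#5: B4 (7 semitones down).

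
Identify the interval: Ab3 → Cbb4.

d3

A to C spans three letter names (A-B-C), so the interval is some kind of third.
Ab3 to Cbb4 spans 2 semitones — two semitones narrower than the major third (4) — giving a diminished third.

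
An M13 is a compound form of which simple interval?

Each octave removed subtracts seven from the number: 13 − 7 = 6.
Quality carries through unchanged, so the simple form is a major sixth.

major 6th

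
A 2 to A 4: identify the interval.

P15

A to A is the same letter name, plus 2 octaves — that makes it a fifteenth of some quality.
A2 to A4 is 24 semitones, matching the perfect fifteenth exactly, so the quality is perfect.
(Equivalently, a compound perfect octave: a perfect octave plus an octave.)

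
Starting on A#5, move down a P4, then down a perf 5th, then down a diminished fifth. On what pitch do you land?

D##4

A perfect fourth down from A#5 is E#5.
Down a perfect fifth from E#5: A#4 (7 semitones down).
A#4 down a diminished fifth → D##4 (6 semitones).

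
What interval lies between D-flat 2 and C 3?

D to C spans seven letter names (D-E-F-G-A-B-C): a seventh.
Counting semitones, Db2→C3 is 11, which is the major seventh.

major 7th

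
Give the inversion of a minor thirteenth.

M3

First reduce the compound minor thirteenth to its simple form, a minor sixth.
Interval numbers invert to sum to nine: 6 + 3 = 9, so a sixth inverts to a third.
And minor becomes major under inversion, so we get a major third.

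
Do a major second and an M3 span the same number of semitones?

A major second is 2 semitones but a major third is 4 semitones — different sizes.

No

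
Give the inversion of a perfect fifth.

P4

The rule of nine gives the new number: 9 − 5 = 4, so a fifth becomes a fourth.
Quality inverts too: perfect stays perfect. That makes the inversion a perfect fourth.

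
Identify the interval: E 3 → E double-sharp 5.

doubly augmented 15th

E to E is the same letter name, plus 2 octaves — that makes it a fifteenth of some quality.
E3 to E##5 spans 26 semitones — two semitones wider than the perfect fifteenth (24) — giving a doubly augmented fifteenth.
(Equivalently, a compound doubly augmented octave: a doubly augmented octave plus an octave.)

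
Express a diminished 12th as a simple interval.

d5

Each octave removed subtracts seven from the number: 12 − 7 = 5.
Quality carries through unchanged, so the simple form is a diminished fifth.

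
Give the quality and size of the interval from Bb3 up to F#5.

B to F spans five letter names (B-C-D-E-F), plus an octave — that makes it a twelfth of some quality.
The perfect twelfth is 19 semitones; here we have 20, one semitone wider: augmented.
(Equivalently, a compound augmented fifth: an augmented fifth plus an octave.)

augmented twelfth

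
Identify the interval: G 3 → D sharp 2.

diminished eleventh

Descending from G3 to D#2 is the same interval as ascending D#2 to G3.
D to G spans four letter names (D-E-F-G), plus an octave — that makes it an eleventh of some quality.
D#2 to G3 spans 16 semitones — one semitone narrower than the perfect eleventh (17) — giving a diminished eleventh.
(Equivalently, a compound diminished fourth: a diminished fourth plus an octave.)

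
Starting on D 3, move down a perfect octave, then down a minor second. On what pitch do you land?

C sharp 2

D3 down a perfect octave → D2 (12 semitones).
A minor second down from D2 is C#2.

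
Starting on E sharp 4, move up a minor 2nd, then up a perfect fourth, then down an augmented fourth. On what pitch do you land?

F 4

Up a minor second from E#4: F#4 (1 semitone up).
A perfect fourth up from F#4 is B4.
B4 down an augmented fourth → F4 (6 semitones).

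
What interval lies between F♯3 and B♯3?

augmented fourth

F to B spans four letter names (F-G-A-B) — that makes it a fourth of some quality.
A perfect fourth would be 5 semitones; F#3 to B#3 is 6, one semitone wider, so the interval is augmented.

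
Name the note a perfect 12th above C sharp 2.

Five letters up from C (plus an octave) reaches G.
A perfect twelfth spans 19 semitones, so from C#2 the target pitch is G#3.

G sharp 3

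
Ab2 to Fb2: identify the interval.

major third

Descending from Ab2 to Fb2 is the same interval as ascending Fb2 to Ab2.
F to A spans three letter names (F-G-A) — that makes it a third of some quality.
The major third spans 4 semitones, and Fb2 to Ab2 is exactly 4 semitones — so this is a major third.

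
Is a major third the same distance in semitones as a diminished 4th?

A major third spans 4 semitones, and a diminished fourth also spans 4 semitones — they're enharmonic.

Yes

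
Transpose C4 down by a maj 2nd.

Two letter names down from C: B.
A major second spans 2 semitones, so from C4 the target pitch is Bb3.

Bb3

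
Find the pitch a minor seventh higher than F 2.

E-flat 3

The seventh takes the letter from F up to E.
A minor seventh spans 10 semitones, so from F2 the target pitch is Eb3.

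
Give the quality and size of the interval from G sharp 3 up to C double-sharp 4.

augmented 4th

G to C spans four letter names (G-A-B-C), so the interval is some kind of fourth.
G#3 to C##4 spans 6 semitones — one semitone wider than the perfect fourth (5) — giving an augmented fourth.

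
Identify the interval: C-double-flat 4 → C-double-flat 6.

C to C is the same letter name, plus 2 octaves — that makes it a fifteenth of some quality.
Counting semitones, Cbb4→Cbb6 is 24, which is the perfect fifteenth.
(Equivalently, a compound perfect octave: a perfect octave plus an octave.)

perfect fifteenth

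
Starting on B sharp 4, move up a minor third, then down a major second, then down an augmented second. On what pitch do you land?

A minor third up from B#4 is D#5.
Down a major second from D#5: C#5 (2 semitones down).
Down an augmented second from C#5: Bb4 (3 semitones down).

B flat 4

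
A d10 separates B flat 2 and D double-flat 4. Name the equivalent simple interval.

diminished 3rd

Subtracting seven from the interval number removes an octave: 10 − 7 = 3.
That makes a diminished tenth a compound diminished third — an octave plus a diminished third.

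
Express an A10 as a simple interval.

Subtracting seven from the interval number removes an octave: 10 − 7 = 3.
Quality carries through unchanged, so the simple form is an augmented third.

augmented 3rd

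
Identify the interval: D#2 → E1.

Descending from D#2 to E1 is the same interval as ascending E1 to D#2.
E to D spans seven letter names (E-F-G-A-B-C-D): a seventh.
The major seventh spans 11 semitones, and E1 to D#2 is exactly 11 semitones — so this is a major seventh.

major seventh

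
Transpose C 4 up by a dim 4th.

F flat 4

Four letter names up from C: F.
A diminished fourth spans 4 semitones, so from C4 the target pitch is Fb4.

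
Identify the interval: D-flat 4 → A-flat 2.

P11

Descending from Db4 to Ab2 is the same interval as ascending Ab2 to Db4.
A to D spans four letter names (A-B-C-D), plus an octave, so the interval is some kind of eleventh.
Counting semitones, Ab2→Db4 is 17, which is the perfect eleventh.
(Equivalently, a compound perfect fourth: a perfect fourth plus an octave.)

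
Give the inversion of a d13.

augmented third

First reduce the compound diminished thirteenth to its simple form, a diminished sixth.
Interval numbers invert to sum to nine: 6 + 3 = 9, so a sixth inverts to a third.
The quality also flips — diminished becomes augmented — giving an augmented third.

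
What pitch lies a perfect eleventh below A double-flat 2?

E double-flat 1

Counting four letter names plus an octave down from A lands on E.
Moving 17 semitones down from Abb2 (the size of a perfect eleventh) reaches Ebb1.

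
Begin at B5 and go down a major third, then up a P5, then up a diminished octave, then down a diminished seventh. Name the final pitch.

A major third down from B5 is G5.
A perfect fifth up from G5 is D6.
Up a diminished octave from D6: Db7 (11 semitones up).
Db7 down a diminished seventh → E6 (9 semitones).

E6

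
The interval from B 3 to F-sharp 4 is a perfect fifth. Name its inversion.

Inverted interval numbers add to nine, so a fifth pairs with a fourth (5 + 4 = 9).
Quality inverts too: perfect stays perfect. That makes the inversion a perfect fourth.

P4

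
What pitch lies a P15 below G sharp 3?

G sharp 1

The letter stays G (same as the start), shifted two octaves down.
A perfect fifteenth is 24 semitones; 24 semitones down from G#3 gives G#1.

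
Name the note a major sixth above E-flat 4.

C 5

Six letter names up from E: C.
Moving 9 semitones up from Eb4 (the size of a major sixth) reaches C5.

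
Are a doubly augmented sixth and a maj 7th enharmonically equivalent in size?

Yes

A doubly augmented sixth spans 11 semitones, and a major seventh also spans 11 semitones — they're enharmonic.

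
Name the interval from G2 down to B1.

Descending from G2 to B1 is the same interval as ascending B1 to G2.
B to G spans six letter names (B-C-D-E-F-G) — that makes it a sixth of some quality.
At 8 semitones, B1→G2 falls one short of a major sixth: minor.

minor sixth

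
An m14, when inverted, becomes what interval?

M2

First reduce the compound minor fourteenth to its simple form, a minor seventh.
The rule of nine gives the new number: 9 − 7 = 2, so a seventh becomes a second.
The quality also flips — minor becomes major — giving a major second.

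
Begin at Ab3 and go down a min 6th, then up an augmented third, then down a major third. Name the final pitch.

A minor sixth down from Ab3 is C3.
C3 up an augmented third → E#3 (5 semitones).
E#3 down a major third → C#3 (4 semitones).

C#3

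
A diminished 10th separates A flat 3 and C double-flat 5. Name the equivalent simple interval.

diminished third

Take out an octave (7 from the number): 10 − 7 = 3.
So a diminished tenth is an octave plus a diminished third. The quality is unchanged.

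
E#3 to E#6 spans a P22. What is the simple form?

P8

Take out 2 octaves (14 from the number): 22 − 14 = 8.
That makes a perfect twenty-second a compound perfect octave — 2 octaves plus a perfect octave.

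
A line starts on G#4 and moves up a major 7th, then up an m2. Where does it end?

Up a major seventh from G#4: F##5 (11 semitones up).
F##5 up a minor second → G#5 (1 semitone).

G#5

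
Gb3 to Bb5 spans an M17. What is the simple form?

major third

Each octave removed subtracts seven from the number: 17 − 14 = 3.
So a major seventeenth is 2 octaves plus a major third. The quality is unchanged.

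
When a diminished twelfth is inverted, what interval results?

augmented 4th

First reduce the compound diminished twelfth to its simple form, a diminished fifth.
Inverted interval numbers add to nine, so a fifth pairs with a fourth (5 + 4 = 9).
And diminished becomes augmented under inversion, so we get an augmented fourth.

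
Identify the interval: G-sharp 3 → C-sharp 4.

perfect fourth

G to C spans four letter names (G-A-B-C): a fourth.
Counting semitones, G#3→C#4 is 5, which is the perfect fourth.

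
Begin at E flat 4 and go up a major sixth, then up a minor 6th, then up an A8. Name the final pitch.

A 6

Eb4 up a major sixth → C5 (9 semitones).
A minor sixth up from C5 is Ab5.
An augmented octave up from Ab5 is A6.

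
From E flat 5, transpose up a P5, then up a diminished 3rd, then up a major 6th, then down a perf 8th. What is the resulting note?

Eb5 up a perfect fifth → Bb5 (7 semitones).
Bb5 up a diminished third → Dbb6 (2 semitones).
Dbb6 up a major sixth → Bbb6 (9 semitones).
Down a perfect octave from Bbb6: Bbb5 (12 semitones down).

B double-flat 5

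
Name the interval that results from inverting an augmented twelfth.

First reduce the compound augmented twelfth to its simple form, an augmented fifth.
Interval numbers invert to sum to nine: 5 + 4 = 9, so a fifth inverts to a fourth.
The quality also flips — augmented becomes diminished — giving a diminished fourth.

d4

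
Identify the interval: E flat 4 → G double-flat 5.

E to G spans three letter names (E-F-G), plus an octave, so the interval is some kind of tenth.
The major tenth is 16 semitones; here we have 14, two semitones narrower: diminished.
(Equivalently, a compound diminished third: a diminished third plus an octave.)

diminished tenth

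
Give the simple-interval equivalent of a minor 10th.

Take out an octave (7 from the number): 10 − 7 = 3.
Quality carries through unchanged, so the simple form is a minor third.

minor 3rd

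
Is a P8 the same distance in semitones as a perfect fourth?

No

A perfect octave spans 12 semitones; a perfect fourth spans 5 semitones. They differ by 7.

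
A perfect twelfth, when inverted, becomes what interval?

First reduce the compound perfect twelfth to its simple form, a perfect fifth.
The rule of nine gives the new number: 9 − 5 = 4, so a fifth becomes a fourth.
And perfect stays perfect under inversion, so we get a perfect fourth.

perfect fourth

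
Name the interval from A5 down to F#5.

minor 3rd

Descending from A5 to F#5 is the same interval as ascending F#5 to A5.
F to A spans three letter names (F-G-A): a third.
A major third would be 4 semitones, but F#5 to A5 is 3 — one semitone narrower, making it a minor third.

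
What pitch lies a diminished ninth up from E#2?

Counting two letter names plus an octave up from E lands on F.
A diminished ninth spans 12 semitones, so from E#2 the target pitch is F3.

F3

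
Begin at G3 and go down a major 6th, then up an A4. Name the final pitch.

E3

G3 down a major sixth → Bb2 (9 semitones).
An augmented fourth up from Bb2 is E3.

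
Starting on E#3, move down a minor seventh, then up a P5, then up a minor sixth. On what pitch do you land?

A#3

Down a minor seventh from E#3: F##2 (10 semitones down).
Up a perfect fifth from F##2: C##3 (7 semitones up).
C##3 up a minor sixth → A#3 (8 semitones).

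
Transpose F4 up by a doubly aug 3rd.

A##4

Three letter names up from F: A.
A doubly augmented third spans 6 semitones, so from F4 the target pitch is A##4.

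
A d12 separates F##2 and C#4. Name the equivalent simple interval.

d5

Subtracting seven from the interval number removes an octave: 12 − 7 = 5.
Quality carries through unchanged, so the simple form is a diminished fifth.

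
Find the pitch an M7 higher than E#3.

D##4

Counting seven letter names up from E lands on D.
Moving 11 semitones up from E#3 (the size of a major seventh) reaches D##4.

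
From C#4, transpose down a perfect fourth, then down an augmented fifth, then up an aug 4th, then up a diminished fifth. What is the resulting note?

A perfect fourth down from C#4 is G#3.
Down an augmented fifth from G#3: C3 (8 semitones down).
Up an augmented fourth from C3: F#3 (6 semitones up).
A diminished fifth up from F#3 is C4.

C4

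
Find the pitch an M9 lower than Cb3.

The ninth's letter: C down two letter names plus an octave → B.
Moving 14 semitones down from Cb3 (the size of a major ninth) reaches Bbb1.

Bbb1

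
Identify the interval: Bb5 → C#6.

A2

B to C spans two letter names (B-C): a second.
A major second would be 2 semitones; Bb5 to C#6 is 3, one semitone wider, so the interval is augmented.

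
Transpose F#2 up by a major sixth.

D#3

Counting six letter names up from F lands on D.
A major sixth spans 9 semitones, so from F#2 the target pitch is D#3.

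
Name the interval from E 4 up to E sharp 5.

E to E is the same letter name, plus an octave: an octave.
The perfect octave is 12 semitones; here we have 13, one semitone wider: augmented.

A8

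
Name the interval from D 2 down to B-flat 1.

Descending from D2 to Bb1 is the same interval as ascending Bb1 to D2.
B to D spans three letter names (B-C-D), so the interval is some kind of third.
Counting semitones, Bb1→D2 is 4, which is the major third.

major third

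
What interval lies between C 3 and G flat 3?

d5

C to G spans five letter names (C-D-E-F-G), so the interval is some kind of fifth.
C3 to Gb3 spans 6 semitones — one semitone narrower than the perfect fifth (7) — giving a diminished fifth.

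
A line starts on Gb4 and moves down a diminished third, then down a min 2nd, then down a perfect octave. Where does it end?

A diminished third down from Gb4 is E4.
Down a minor second from E4: D#4 (1 semitone down).
Down a perfect octave from D#4: D#3 (12 semitones down).

D#3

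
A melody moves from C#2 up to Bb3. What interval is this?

C to B spans seven letter names (C-D-E-F-G-A-B), plus an octave: a fourteenth.
The major fourteenth is 23 semitones; here we have 21, two semitones narrower: diminished.
(Equivalently, a compound diminished seventh: a diminished seventh plus an octave.)

diminished 14th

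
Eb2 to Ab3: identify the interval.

E to A spans four letter names (E-F-G-A), plus an octave — that makes it an eleventh of some quality.
Counting semitones, Eb2→Ab3 is 17, which is the perfect eleventh.
(Equivalently, a compound perfect fourth: a perfect fourth plus an octave.)

perfect eleventh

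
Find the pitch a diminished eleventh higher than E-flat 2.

A-double-flat 3

The eleventh's letter: E up four letter names plus an octave → A.
Moving 16 semitones up from Eb2 (the size of a diminished eleventh) reaches Abb3.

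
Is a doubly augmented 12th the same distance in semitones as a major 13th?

Yes

A doubly augmented twelfth = 21 semitones = a major thirteenth; enharmonically equal.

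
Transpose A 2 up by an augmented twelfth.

E sharp 4

The twelfth's letter: A up five letter names plus an octave → E.
An augmented twelfth spans 20 semitones, so from A2 the target pitch is E#4.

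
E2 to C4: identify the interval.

minor thirteenth

E to C spans six letter names (E-F-G-A-B-C), plus an octave — that makes it a thirteenth of some quality.
At 20 semitones, E2→C4 falls one short of a major thirteenth: minor.
(Equivalently, a compound minor sixth: a minor sixth plus an octave.)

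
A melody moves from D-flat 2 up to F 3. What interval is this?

D to F spans three letter names (D-E-F), plus an octave: a tenth.
Counting semitones, Db2→F3 is 16, which is the major tenth.
(Equivalently, a compound major third: a major third plus an octave.)

M10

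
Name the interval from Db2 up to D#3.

AA8

D to D is the same letter name, plus an octave, so the interval is some kind of octave.
Db2 to D#3 spans 14 semitones — two semitones wider than the perfect octave (12) — giving a doubly augmented octave.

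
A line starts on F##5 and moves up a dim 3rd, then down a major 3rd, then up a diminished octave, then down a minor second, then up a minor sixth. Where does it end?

Cb7

Up a diminished third from F##5: A5 (2 semitones up).
A major third down from A5 is F5.
Up a diminished octave from F5: Fb6 (11 semitones up).
Fb6 down a minor second → Eb6 (1 semitone).
Up a minor sixth from Eb6: Cb7 (8 semitones up).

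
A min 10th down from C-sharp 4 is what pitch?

Three letters down from C (plus an octave) reaches A.
Moving 15 semitones down from C#4 (the size of a minor tenth) reaches A#2.

A-sharp 2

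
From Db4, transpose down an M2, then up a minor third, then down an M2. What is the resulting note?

Down a major second from Db4: Cb4 (2 semitones down).
A minor third up from Cb4 is Ebb4.
Down a major second from Ebb4: Dbb4 (2 semitones down).

Dbb4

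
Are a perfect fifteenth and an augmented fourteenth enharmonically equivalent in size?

Both span 24 semitones: a perfect fifteenth and an augmented fourteenth are the same chromatic distance.

Yes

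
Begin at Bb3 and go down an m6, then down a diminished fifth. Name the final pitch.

A minor sixth down from Bb3 is D3.
D3 down a diminished fifth → G#2 (6 semitones).

G#2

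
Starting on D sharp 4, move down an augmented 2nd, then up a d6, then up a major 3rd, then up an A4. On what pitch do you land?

An augmented second down from D#4 is C4.
Up a diminished sixth from C4: Abb4 (7 semitones up).
Abb4 up a major third → Cb5 (4 semitones).
Up an augmented fourth from Cb5: F5 (6 semitones up).

F 5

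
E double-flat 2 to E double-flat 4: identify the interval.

E to E is the same letter name, plus 2 octaves, so the interval is some kind of fifteenth.
The perfect fifteenth spans 24 semitones, and Ebb2 to Ebb4 is exactly 24 semitones — so this is a perfect fifteenth.
(Equivalently, a compound perfect octave: a perfect octave plus an octave.)

perfect fifteenth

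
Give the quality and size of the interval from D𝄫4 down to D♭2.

Descending from Dbb4 to Db2 is the same interval as ascending Db2 to Dbb4.
D to D is the same letter name, plus 2 octaves: a fifteenth.
Db2 to Dbb4 spans 23 semitones — one semitone narrower than the perfect fifteenth (24) — giving a diminished fifteenth.
(Equivalently, a compound diminished octave: a diminished octave plus an octave.)

diminished fifteenth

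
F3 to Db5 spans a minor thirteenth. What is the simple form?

Subtracting seven from the interval number removes an octave: 13 − 7 = 6.
Quality carries through unchanged, so the simple form is a minor sixth.

m6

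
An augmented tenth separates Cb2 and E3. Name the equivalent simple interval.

Each octave removed subtracts seven from the number: 10 − 7 = 3.
So an augmented tenth is an octave plus an augmented third. The quality is unchanged.

augmented 3rd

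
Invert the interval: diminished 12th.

First reduce the compound diminished twelfth to its simple form, a diminished fifth.
Inverted interval numbers add to nine, so a fifth pairs with a fourth (5 + 4 = 9).
And diminished becomes augmented under inversion, so we get an augmented fourth.

augmented 4th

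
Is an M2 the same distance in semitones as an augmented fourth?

A major second is 2 semitones but an augmented fourth is 6 semitones — different sizes.

No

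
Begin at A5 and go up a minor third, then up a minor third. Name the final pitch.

A5 up a minor third → C6 (3 semitones).
Up a minor third from C6: Eb6 (3 semitones up).

Eb6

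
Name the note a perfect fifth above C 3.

G 3

The fifth takes the letter from C up to G.
A perfect fifth is 7 semitones; 7 semitones up from C3 gives G3.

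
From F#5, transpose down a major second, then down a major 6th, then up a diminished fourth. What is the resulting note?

Cb5

Down a major second from F#5: E5 (2 semitones down).
Down a major sixth from E5: G4 (9 semitones down).
Up a diminished fourth from G4: Cb5 (4 semitones up).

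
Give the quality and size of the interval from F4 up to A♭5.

minor tenth

F to A spans three letter names (F-G-A), plus an octave — that makes it a tenth of some quality.
A major tenth would be 16 semitones, but F4 to Ab5 is 15 — one semitone narrower, making it a minor tenth.
(Equivalently, a compound minor third: a minor third plus an octave.)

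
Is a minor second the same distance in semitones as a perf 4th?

No

A minor second spans 1 semitone; a perfect fourth spans 5 semitones. They differ by 4.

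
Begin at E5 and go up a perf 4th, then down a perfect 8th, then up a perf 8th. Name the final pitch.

A5

A perfect fourth up from E5 is A5.
Down a perfect octave from A5: A4 (12 semitones down).
Up a perfect octave from A4: A5 (12 semitones up).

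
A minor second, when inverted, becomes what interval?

M7

Inverted interval numbers add to nine, so a second pairs with a seventh (2 + 7 = 9).
The quality also flips — minor becomes major — giving a major seventh.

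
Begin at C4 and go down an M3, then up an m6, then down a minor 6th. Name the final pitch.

Ab3

Down a major third from C4: Ab3 (4 semitones down).
A minor sixth up from Ab3 is Fb4.
Fb4 down a minor sixth → Ab3 (8 semitones).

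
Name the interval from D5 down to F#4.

minor sixth

Descending from D5 to F#4 is the same interval as ascending F#4 to D5.
F to D spans six letter names (F-G-A-B-C-D): a sixth.
A major sixth would be 9 semitones, but F#4 to D5 is 8 — one semitone narrower, making it a minor sixth.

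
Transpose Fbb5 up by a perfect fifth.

Cbb6

Five letter names up from F: C.
A perfect fifth spans 7 semitones, so from Fbb5 the target pitch is Cbb6.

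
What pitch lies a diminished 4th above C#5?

Counting four letter names up from C lands on F.
Moving 4 semitones up from C#5 (the size of a diminished fourth) reaches F5.

F5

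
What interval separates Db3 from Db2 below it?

perfect 8th

Descending from Db3 to Db2 is the same interval as ascending Db2 to Db3.
D to D is the same letter name, plus an octave: an octave.
Counting semitones, Db2→Db3 is 12, which is the perfect octave.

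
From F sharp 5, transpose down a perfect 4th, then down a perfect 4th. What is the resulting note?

A perfect fourth down from F#5 is C#5.
Down a perfect fourth from C#5: G#4 (5 semitones down).

G sharp 4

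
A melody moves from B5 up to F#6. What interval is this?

B to F spans five letter names (B-C-D-E-F) — that makes it a fifth of some quality.
The perfect fifth spans 7 semitones, and B5 to F#6 is exactly 7 semitones — so this is a perfect fifth.

perfect fifth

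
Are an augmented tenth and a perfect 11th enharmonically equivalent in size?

Yes

An augmented tenth = 17 semitones = a perfect eleventh; enharmonically equal.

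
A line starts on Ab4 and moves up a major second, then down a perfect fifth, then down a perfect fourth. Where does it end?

Up a major second from Ab4: Bb4 (2 semitones up).
Down a perfect fifth from Bb4: Eb4 (7 semitones down).
A perfect fourth down from Eb4 is Bb3.

Bb3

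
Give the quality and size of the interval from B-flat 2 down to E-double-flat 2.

Descending from Bb2 to Ebb2 is the same interval as ascending Ebb2 to Bb2.
E to B spans five letter names (E-F-G-A-B): a fifth.
The perfect fifth is 7 semitones; here we have 8, one semitone wider: augmented.

augmented fifth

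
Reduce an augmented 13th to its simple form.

Take out an octave (7 from the number): 13 − 7 = 6.
That makes an augmented thirteenth a compound augmented sixth — an octave plus an augmented sixth.

A6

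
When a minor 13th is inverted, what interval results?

M3

First reduce the compound minor thirteenth to its simple form, a minor sixth.
Inverted interval numbers add to nine, so a sixth pairs with a third (6 + 3 = 9).
The quality also flips — minor becomes major — giving a major third.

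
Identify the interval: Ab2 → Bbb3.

A to B spans two letter names (A-B), plus an octave: a ninth.
A major ninth would be 14 semitones, but Ab2 to Bbb3 is 13 — one semitone narrower, making it a minor ninth.
(Equivalently, a compound minor second: a minor second plus an octave.)

minor ninth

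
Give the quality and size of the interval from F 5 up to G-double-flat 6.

d9

F to G spans two letter names (F-G), plus an octave: a ninth.
The major ninth is 14 semitones; here we have 12, two semitones narrower: diminished.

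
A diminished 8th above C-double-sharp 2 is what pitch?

C-sharp 3

The letter stays C (same as the start), shifted an octave up.
Moving 11 semitones up from C##2 (the size of a diminished octave) reaches C#3.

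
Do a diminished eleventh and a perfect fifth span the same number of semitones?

No

16 semitones (diminished eleventh) vs 7 semitones (perfect fifth): not equal.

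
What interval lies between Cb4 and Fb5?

perfect eleventh

C to F spans four letter names (C-D-E-F), plus an octave, so the interval is some kind of eleventh.
The perfect eleventh spans 17 semitones, and Cb4 to Fb5 is exactly 17 semitones — so this is a perfect eleventh.
(Equivalently, a compound perfect fourth: a perfect fourth plus an octave.)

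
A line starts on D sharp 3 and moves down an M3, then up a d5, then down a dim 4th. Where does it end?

Down a major third from D#3: B2 (4 semitones down).
A diminished fifth up from B2 is F3.
Down a diminished fourth from F3: C#3 (4 semitones down).

C sharp 3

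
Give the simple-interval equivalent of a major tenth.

major 3rd

Subtracting seven from the interval number removes an octave: 10 − 7 = 3.
That makes a major tenth a compound major third — an octave plus a major third.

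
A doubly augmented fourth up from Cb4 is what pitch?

F#4

Four letter names up from C: F.
A doubly augmented fourth spans 7 semitones, so from Cb4 the target pitch is F#4.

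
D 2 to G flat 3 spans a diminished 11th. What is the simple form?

Subtracting seven from the interval number removes an octave: 11 − 7 = 4.
Quality carries through unchanged, so the simple form is a diminished fourth.

diminished fourth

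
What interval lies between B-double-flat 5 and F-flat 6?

perfect 5th

B to F spans five letter names (B-C-D-E-F) — that makes it a fifth of some quality.
Counting semitones, Bbb5→Fb6 is 7, which is the perfect fifth.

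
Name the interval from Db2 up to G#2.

D to G spans four letter names (D-E-F-G), so the interval is some kind of fourth.
A perfect fourth would be 5 semitones; Db2 to G#2 is 7, two semitones wider, so the interval is doubly augmented.

doubly augmented fourth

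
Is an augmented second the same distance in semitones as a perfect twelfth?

No

3 semitones (augmented second) vs 19 semitones (perfect twelfth): not equal.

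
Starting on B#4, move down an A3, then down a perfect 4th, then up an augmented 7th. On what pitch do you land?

An augmented third down from B#4 is G4.
Down a perfect fourth from G4: D4 (5 semitones down).
D4 up an augmented seventh → C##5 (12 semitones).

C##5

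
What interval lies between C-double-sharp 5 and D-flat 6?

C to D spans two letter names (C-D), plus an octave, so the interval is some kind of ninth.
A major ninth would be 14 semitones; C##5 to Db6 is 11, three semitones narrower, so the interval is doubly diminished.

dd9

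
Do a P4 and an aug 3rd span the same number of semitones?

A perfect fourth = 5 semitones = an augmented third; enharmonically equal.

Yes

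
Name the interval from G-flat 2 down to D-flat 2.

perfect fourth

Descending from Gb2 to Db2 is the same interval as ascending Db2 to Gb2.
D to G spans four letter names (D-E-F-G), so the interval is some kind of fourth.
The perfect fourth spans 5 semitones, and Db2 to Gb2 is exactly 5 semitones — so this is a perfect fourth.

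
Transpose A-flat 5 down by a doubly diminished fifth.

Five letter names down from A: D.
A doubly diminished fifth is 5 semitones; 5 semitones down from Ab5 gives D#5.

D-sharp 5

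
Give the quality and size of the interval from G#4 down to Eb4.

Descending from G#4 to Eb4 is the same interval as ascending Eb4 to G#4.
E to G spans three letter names (E-F-G), so the interval is some kind of third.
The major third is 4 semitones; here we have 5, one semitone wider: augmented.

augmented third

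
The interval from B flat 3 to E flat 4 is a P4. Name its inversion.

Inverted interval numbers add to nine, so a fourth pairs with a fifth (4 + 5 = 9).
Quality inverts too: perfect stays perfect. That makes the inversion a perfect fifth.

P5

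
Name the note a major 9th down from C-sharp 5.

B 3

Counting two letter names plus an octave down from C lands on B.
A major ninth is 14 semitones; 14 semitones down from C#5 gives B3.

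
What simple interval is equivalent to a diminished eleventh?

diminished 4th

Subtracting seven from the interval number removes an octave: 11 − 7 = 4.
That makes a diminished eleventh a compound diminished fourth — an octave plus a diminished fourth.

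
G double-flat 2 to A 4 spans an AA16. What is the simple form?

AA2

Each octave removed subtracts seven from the number: 16 − 14 = 2.
So a doubly augmented sixteenth is 2 octaves plus a doubly augmented second. The quality is unchanged.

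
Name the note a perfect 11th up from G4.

C6

The eleventh's letter: G up four letter names plus an octave → C.
A perfect eleventh spans 17 semitones, so from G4 the target pitch is C6.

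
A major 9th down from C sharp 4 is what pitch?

The ninth's letter: C down two letter names plus an octave → B.
Moving 14 semitones down from C#4 (the size of a major ninth) reaches B2.

B 2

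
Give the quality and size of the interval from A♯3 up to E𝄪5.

A to E spans five letter names (A-B-C-D-E), plus an octave — that makes it a twelfth of some quality.
A perfect twelfth would be 19 semitones; A#3 to E##5 is 20, one semitone wider, so the interval is augmented.
(Equivalently, a compound augmented fifth: an augmented fifth plus an octave.)

augmented twelfth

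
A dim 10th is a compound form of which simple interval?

Subtracting seven from the interval number removes an octave: 10 − 7 = 3.
So a diminished tenth is an octave plus a diminished third. The quality is unchanged.

diminished third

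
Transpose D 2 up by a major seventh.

C-sharp 3

Counting seven letter names up from D lands on C.
A major seventh spans 11 semitones, so from D2 the target pitch is C#3.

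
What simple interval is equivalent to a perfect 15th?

perfect octave

Each octave removed subtracts seven from the number: 15 − 7 = 8.
So a perfect fifteenth is an octave plus a perfect octave. The quality is unchanged.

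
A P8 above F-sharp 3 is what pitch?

For an octave the letter name doesn't change: still F, an octave up.
A perfect octave spans 12 semitones, so from F#3 the target pitch is F#4.

F-sharp 4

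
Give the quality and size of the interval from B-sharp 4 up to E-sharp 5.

perfect fourth

B to E spans four letter names (B-C-D-E): a fourth.
B#4 to E#5 is 5 semitones, matching the perfect fourth exactly, so the quality is perfect.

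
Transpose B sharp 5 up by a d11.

E 7

Four letters up from B (plus an octave) reaches E.
A diminished eleventh spans 16 semitones, so from B#5 the target pitch is E7.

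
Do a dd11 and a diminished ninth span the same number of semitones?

15 semitones (doubly diminished eleventh) vs 12 semitones (diminished ninth): not equal.

No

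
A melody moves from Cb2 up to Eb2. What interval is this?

major third

C to E spans three letter names (C-D-E) — that makes it a third of some quality.
Cb2 to Eb2 is 4 semitones, matching the major third exactly, so the quality is major.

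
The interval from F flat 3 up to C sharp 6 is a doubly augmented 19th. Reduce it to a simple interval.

doubly augmented fifth

Take out 2 octaves (14 from the number): 19 − 14 = 5.
That makes a doubly augmented nineteenth a compound doubly augmented fifth — 2 octaves plus a doubly augmented fifth.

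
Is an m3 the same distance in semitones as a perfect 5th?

A minor third is 3 semitones but a perfect fifth is 7 semitones — different sizes.

No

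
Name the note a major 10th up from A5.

The tenth's letter: A up three letter names plus an octave → C.
A major tenth is 16 semitones; 16 semitones up from A5 gives C#7.

C#7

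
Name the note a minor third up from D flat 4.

The third takes the letter from D up to F.
A minor third is 3 semitones; 3 semitones up from Db4 gives Fb4.

F flat 4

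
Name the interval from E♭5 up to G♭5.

E to G spans three letter names (E-F-G): a third.
At 3 semitones, Eb5→Gb5 falls one short of a major third: minor.

minor third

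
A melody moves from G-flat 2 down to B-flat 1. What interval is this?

m6

Descending from Gb2 to Bb1 is the same interval as ascending Bb1 to Gb2.
B to G spans six letter names (B-C-D-E-F-G) — that makes it a sixth of some quality.
Bb1 to Gb2 is 8 semitones, a half step short of the major sixth (9), so this is minor.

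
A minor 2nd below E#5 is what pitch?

Counting two letter names down from E lands on D.
A minor second is 1 semitone; 1 semitone down from E#5 gives D##5.

D##5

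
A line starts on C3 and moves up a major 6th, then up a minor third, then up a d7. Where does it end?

Bbb4

Up a major sixth from C3: A3 (9 semitones up).
A minor third up from A3 is C4.
A diminished seventh up from C4 is Bbb4.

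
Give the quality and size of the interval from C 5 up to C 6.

P8

C to C is the same letter name, plus an octave, so the interval is some kind of octave.
The perfect octave spans 12 semitones, and C5 to C6 is exactly 12 semitones — so this is a perfect octave.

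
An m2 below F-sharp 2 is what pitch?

E-sharp 2

Counting two letter names down from F lands on E.
A minor second spans 1 semitone, so from F#2 the target pitch is E#2.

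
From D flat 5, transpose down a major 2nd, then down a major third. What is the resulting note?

A double-flat 4

Db5 down a major second → Cb5 (2 semitones).
Cb5 down a major third → Abb4 (4 semitones).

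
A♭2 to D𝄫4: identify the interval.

d11

A to D spans four letter names (A-B-C-D), plus an octave — that makes it an eleventh of some quality.
Ab2 to Dbb4 spans 16 semitones — one semitone narrower than the perfect eleventh (17) — giving a diminished eleventh.
(Equivalently, a compound diminished fourth: a diminished fourth plus an octave.)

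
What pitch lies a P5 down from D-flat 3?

The fifth takes the letter from D down to G.
A perfect fifth is 7 semitones; 7 semitones down from Db3 gives Gb2.

G-flat 2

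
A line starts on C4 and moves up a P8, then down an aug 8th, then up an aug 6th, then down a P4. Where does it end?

E4

Up a perfect octave from C4: C5 (12 semitones up).
C5 down an augmented octave → Cb4 (13 semitones).
Up an augmented sixth from Cb4: A4 (10 semitones up).
A4 down a perfect fourth → E4 (5 semitones).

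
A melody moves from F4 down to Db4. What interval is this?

Descending from F4 to Db4 is the same interval as ascending Db4 to F4.
D to F spans three letter names (D-E-F): a third.
Counting semitones, Db4→F4 is 4, which is the major third.

major 3rd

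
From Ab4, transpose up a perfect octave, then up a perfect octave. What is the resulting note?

Ab4 up a perfect octave → Ab5 (12 semitones).
A perfect octave up from Ab5 is Ab6.

Ab6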